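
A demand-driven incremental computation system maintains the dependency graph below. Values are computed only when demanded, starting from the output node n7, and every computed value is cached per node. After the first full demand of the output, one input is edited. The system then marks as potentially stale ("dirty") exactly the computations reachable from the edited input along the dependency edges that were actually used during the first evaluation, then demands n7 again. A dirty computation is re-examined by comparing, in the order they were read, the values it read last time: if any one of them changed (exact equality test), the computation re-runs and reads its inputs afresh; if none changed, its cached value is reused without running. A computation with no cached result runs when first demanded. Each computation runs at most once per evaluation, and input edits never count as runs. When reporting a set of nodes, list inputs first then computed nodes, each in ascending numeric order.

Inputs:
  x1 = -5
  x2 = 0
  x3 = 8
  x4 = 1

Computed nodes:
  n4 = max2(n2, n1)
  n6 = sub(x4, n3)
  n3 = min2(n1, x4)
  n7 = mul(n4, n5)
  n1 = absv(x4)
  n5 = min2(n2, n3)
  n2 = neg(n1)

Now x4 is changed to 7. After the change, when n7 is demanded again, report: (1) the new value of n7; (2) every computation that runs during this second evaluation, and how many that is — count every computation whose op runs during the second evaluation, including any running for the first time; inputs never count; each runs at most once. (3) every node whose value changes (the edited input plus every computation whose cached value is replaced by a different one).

First evaluation (everything demanded from the output):
  n1 = absv(1) = 1
  n2 = neg(1) = -1
  n3 = min2(1, 1) = 1
  n4 = max2(-1, 1) = 1
  n5 = min2(-1, 1) = -1
  n7 = mul(1, -1) = -1

Propagation after the edit:
  n1: runs — x4 1->7; result 7.
  n2: runs — n1 1->7; result -7.
  n3: runs — n1 1->7; x4 1->7; result 7.
  n4: runs — n2 -1->-7; n1 1->7; result 7.
  n5: runs — n2 -1->-7; n3 1->7; result -7.
  n7: runs — n4 1->7; n5 -1->-7; result -49.

New value of n7: -49.
Computations that run: n1, n2, n3, n4, n5, n7 — 6 in total.
Values that change: x4, n1, n2, n3, n4, n5, n7.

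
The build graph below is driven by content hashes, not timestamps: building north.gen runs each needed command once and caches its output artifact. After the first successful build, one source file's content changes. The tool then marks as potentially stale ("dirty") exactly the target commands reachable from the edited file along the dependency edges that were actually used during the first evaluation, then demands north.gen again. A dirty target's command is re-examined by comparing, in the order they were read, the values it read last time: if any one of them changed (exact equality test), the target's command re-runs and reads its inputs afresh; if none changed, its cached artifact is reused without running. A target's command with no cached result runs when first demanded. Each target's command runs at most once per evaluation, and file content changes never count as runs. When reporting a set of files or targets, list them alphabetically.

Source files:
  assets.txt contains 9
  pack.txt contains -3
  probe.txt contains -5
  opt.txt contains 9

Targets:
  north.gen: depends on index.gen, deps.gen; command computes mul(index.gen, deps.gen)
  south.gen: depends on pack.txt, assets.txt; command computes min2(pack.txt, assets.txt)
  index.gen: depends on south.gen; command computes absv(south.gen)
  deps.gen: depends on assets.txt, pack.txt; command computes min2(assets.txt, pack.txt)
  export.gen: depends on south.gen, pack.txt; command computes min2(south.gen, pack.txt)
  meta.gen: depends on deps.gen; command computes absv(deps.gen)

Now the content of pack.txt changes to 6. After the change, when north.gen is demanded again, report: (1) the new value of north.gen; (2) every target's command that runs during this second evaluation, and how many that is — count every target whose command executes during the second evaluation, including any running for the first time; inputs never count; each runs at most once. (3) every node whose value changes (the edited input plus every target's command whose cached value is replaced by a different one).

Initial pass — values computed on the first demand:
  deps.gen = min2(9, -3) = -3
  south.gen = min2(-3, 9) = -3
  index.gen = absv(-3) = 3
  north.gen = mul(3, -3) = -9

Second demand — change propagation:
  deps.gen: re-runs because pack.txt -3->6; new result 6.
  south.gen: re-runs because pack.txt -3->6; new result 6.
  index.gen: re-runs because south.gen -3->6; new result 6.
  north.gen: re-runs because index.gen 3->6; deps.gen -3->6; new result 36.

north.gen now evaluates to 36.
Run set: deps.gen, index.gen, north.gen, south.gen (4 run).
Changed values: deps.gen, index.gen, north.gen, pack.txt, south.gen.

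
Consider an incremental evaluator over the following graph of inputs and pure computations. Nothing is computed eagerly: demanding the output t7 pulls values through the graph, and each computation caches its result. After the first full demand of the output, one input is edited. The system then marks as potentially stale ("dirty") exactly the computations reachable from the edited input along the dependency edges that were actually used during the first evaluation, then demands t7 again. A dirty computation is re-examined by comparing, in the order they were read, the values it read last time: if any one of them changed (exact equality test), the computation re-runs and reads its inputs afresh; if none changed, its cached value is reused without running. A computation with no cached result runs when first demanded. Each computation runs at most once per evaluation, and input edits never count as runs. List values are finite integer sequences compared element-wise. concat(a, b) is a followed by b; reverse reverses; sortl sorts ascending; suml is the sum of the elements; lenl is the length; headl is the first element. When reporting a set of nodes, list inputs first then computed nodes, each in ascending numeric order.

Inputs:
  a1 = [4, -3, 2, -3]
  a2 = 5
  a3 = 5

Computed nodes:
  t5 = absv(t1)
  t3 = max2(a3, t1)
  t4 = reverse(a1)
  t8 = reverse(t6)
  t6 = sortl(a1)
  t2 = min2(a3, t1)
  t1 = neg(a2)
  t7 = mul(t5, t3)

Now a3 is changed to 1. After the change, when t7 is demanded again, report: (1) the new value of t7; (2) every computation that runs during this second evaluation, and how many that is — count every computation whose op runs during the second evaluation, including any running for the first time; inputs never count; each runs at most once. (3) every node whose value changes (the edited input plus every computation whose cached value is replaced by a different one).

t7 now evaluates to 5.
Run set: t3, t7 (2 run).
Changed values: a3, t3, t7.

Initial pass — values computed on the first demand:
  t1 = neg(5) = -5
  t3 = max2(5, -5) = 5
  t5 = absv(-5) = 5
  t7 = mul(5, 5) = 25

Second demand — change propagation:
  t3: re-runs because a3 5->1; new result 1.
  t7: re-runs because t3 5->1; new result 5.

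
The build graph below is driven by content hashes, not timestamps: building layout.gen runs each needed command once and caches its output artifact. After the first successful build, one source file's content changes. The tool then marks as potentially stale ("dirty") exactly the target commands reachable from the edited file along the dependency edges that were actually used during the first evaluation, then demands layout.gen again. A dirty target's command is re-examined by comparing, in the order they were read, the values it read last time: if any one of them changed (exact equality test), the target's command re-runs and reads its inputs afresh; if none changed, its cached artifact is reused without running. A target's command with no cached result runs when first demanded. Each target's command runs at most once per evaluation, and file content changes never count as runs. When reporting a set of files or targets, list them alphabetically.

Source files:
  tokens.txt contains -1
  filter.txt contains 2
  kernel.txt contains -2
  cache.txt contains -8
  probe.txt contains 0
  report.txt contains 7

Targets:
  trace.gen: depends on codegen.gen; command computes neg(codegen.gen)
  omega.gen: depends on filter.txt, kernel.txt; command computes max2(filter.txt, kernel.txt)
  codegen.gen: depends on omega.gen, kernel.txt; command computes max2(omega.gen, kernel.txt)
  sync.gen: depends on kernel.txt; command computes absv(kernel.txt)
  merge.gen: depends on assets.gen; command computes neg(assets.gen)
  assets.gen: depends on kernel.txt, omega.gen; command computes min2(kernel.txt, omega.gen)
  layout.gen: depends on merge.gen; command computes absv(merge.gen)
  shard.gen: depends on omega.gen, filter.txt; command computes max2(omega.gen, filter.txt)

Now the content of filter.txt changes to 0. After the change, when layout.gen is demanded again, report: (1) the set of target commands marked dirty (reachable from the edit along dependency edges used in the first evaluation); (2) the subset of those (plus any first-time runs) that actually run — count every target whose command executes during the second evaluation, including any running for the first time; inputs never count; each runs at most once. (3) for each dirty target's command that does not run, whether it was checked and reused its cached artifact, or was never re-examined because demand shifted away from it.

Dirty set: assets.gen, layout.gen, merge.gen, omega.gen.
Run set: assets.gen, omega.gen (2 run).
Re-examined without running (cache reused): layout.gen, merge.gen.
The important point: assets.gen recomputes to an identical value, and the output ends up unchanged.

Initial pass — values computed on the first demand:
  omega.gen = max2(2, -2) = 2
  assets.gen = min2(-2, 2) = -2
  merge.gen = neg(-2) = 2
  layout.gen = absv(2) = 2

Second demand — change propagation:
  omega.gen: re-runs because filter.txt 2->0; new result 0.
  assets.gen: re-runs because omega.gen 2->0; new result -2 (unchanged).
  merge.gen: re-examined; everything it read last time is the same (assets.gen unchanged) — cache 2 kept, no run.
  layout.gen: re-examined; everything it read last time is the same (merge.gen unchanged) — cache 2 kept, no run.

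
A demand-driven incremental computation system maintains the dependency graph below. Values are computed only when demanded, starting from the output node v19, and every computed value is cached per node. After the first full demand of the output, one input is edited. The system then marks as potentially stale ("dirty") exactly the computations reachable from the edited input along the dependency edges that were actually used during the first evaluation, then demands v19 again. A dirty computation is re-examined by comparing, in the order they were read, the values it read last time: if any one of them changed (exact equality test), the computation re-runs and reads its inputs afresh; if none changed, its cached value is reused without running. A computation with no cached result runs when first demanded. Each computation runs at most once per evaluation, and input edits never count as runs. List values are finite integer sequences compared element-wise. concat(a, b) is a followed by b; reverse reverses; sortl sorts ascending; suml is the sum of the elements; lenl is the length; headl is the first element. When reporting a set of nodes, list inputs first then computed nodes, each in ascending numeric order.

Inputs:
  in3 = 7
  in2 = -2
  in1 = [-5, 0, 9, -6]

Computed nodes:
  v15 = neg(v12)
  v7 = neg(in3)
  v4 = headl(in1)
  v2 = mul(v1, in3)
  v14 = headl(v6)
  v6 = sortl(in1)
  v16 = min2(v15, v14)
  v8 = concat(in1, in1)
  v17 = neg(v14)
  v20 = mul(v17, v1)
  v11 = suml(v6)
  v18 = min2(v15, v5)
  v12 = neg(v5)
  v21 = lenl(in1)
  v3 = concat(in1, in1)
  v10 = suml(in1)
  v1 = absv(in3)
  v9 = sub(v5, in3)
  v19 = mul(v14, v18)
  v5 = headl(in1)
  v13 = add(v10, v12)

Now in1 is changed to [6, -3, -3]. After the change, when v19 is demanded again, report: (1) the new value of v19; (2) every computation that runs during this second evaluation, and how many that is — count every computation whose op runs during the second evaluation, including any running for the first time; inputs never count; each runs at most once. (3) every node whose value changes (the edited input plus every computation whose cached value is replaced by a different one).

New value of v19: -18.
Computations that run: v5, v6, v12, v14, v15, v18, v19 — 7 in total.
Values that change: in1, v5, v6, v12, v14, v15, v18, v19.

First evaluation (everything demanded from the output):
  v5 = headl([-5, 0, 9, -6]) = -5
  v6 = sortl([-5, 0, 9, -6]) = [-6, -5, 0, 9]
  v12 = neg(-5) = 5
  v14 = headl([-6, -5, 0, 9]) = -6
  v15 = neg(5) = -5
  v18 = min2(-5, -5) = -5
  v19 = mul(-6, -5) = 30

Propagation after the edit:
  v5: runs — in1 [-5, 0, 9, -6]->[6, -3, -3]; result 6.
  v6: runs — in1 [-5, 0, 9, -6]->[6, -3, -3]; result [-3, -3, 6].
  v12: runs — v5 -5->6; result -6.
  v14: runs — v6 [-6, -5, 0, 9]->[-3, -3, 6]; result -3.
  v15: runs — v12 5->-6; result 6.
  v18: runs — v15 -5->6; v5 -5->6; result 6.
  v19: runs — v14 -6->-3; v18 -5->6; result -18.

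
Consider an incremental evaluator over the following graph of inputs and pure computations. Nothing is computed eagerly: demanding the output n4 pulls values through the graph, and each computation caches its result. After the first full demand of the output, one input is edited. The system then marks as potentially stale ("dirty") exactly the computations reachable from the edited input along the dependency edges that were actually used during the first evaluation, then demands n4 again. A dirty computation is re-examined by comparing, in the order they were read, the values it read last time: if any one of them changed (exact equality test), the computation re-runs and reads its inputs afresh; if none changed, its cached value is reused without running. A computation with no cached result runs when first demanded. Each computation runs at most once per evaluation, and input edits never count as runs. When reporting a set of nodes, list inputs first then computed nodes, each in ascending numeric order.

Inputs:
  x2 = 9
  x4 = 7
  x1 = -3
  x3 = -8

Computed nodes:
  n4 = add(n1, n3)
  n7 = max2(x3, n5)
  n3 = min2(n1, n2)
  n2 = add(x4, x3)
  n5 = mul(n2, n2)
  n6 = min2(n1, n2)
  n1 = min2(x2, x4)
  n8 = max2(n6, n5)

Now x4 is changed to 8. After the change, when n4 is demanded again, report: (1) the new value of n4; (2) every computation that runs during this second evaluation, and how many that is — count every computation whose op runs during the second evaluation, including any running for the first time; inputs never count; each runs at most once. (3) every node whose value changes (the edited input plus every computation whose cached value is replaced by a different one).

n4 now evaluates to 8.
Run set: n1, n2, n3, n4 (4 run).
Changed values: x4, n1, n2, n3, n4.

Initial pass — values computed on the first demand:
  n1 = min2(9, 7) = 7
  n2 = add(7, -8) = -1
  n3 = min2(7, -1) = -1
  n4 = add(7, -1) = 6

Second demand — change propagation:
  n1: re-runs because x4 7->8; new result 8.
  n2: re-runs because x4 7->8; new result 0.
  n3: re-runs because n1 7->8; n2 -1->0; new result 0.
  n4: re-runs because n1 7->8; n3 -1->0; new result 8.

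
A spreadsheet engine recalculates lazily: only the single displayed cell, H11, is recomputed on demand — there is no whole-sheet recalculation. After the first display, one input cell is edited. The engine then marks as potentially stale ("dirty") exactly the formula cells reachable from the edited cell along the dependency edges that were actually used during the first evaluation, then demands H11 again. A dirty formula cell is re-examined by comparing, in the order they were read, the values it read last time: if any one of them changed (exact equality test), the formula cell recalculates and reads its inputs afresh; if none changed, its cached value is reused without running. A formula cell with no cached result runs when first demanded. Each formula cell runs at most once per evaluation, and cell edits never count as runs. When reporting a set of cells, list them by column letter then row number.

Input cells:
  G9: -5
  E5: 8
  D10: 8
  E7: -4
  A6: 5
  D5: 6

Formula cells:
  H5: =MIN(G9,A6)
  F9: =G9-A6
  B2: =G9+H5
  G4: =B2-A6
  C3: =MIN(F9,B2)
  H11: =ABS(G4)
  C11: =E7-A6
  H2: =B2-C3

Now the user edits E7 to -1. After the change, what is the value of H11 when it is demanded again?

New value of H11: 15.
Key observation: E7 is never demanded by the output, so the edit triggers no recomputation at all.

First evaluation (everything demanded from the output):
  H5 = MIN(-5, 5) = -5
  B2 = -5 + -5 = -10
  G4 = -10 - 5 = -15
  H11 = ABS(-15) = 15

Propagation after the edit:
  E7 feeds no computation that the output demands — nothing is marked dirty and nothing runs.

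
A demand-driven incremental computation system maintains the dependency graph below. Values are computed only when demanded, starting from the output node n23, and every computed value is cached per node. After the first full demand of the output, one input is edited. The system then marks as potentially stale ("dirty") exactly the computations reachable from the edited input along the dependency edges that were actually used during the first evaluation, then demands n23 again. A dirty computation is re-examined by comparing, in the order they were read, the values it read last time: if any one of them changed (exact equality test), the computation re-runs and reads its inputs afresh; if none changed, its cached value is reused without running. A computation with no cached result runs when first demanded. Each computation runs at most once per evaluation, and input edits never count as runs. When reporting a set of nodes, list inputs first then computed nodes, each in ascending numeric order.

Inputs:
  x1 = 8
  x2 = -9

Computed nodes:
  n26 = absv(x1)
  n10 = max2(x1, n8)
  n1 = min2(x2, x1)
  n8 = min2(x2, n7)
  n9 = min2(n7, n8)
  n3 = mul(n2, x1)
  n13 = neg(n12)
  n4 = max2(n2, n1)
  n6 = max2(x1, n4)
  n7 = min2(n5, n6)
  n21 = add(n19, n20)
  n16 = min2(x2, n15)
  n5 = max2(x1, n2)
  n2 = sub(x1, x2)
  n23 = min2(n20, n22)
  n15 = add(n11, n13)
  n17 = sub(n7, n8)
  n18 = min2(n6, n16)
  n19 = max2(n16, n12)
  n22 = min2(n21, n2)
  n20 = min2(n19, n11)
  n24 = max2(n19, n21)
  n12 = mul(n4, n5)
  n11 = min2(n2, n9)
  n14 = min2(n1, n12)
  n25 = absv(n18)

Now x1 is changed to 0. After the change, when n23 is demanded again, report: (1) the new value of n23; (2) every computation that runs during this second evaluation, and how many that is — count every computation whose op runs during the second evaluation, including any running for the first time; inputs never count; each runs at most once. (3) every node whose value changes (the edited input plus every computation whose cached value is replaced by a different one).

First evaluation (everything demanded from the output):
  n1 = min2(-9, 8) = -9
  n2 = sub(8, -9) = 17
  n4 = max2(17, -9) = 17
  n5 = max2(8, 17) = 17
  n6 = max2(8, 17) = 17
  n7 = min2(17, 17) = 17
  n8 = min2(-9, 17) = -9
  n9 = min2(17, -9) = -9
  n11 = min2(17, -9) = -9
  n12 = mul(17, 17) = 289
  n13 = neg(289) = -289
  n15 = add(-9, -289) = -298
  n16 = min2(-9, -298) = -298
  n19 = max2(-298, 289) = 289
  n20 = min2(289, -9) = -9
  n21 = add(289, -9) = 280
  n22 = min2(280, 17) = 17
  n23 = min2(-9, 17) = -9

Propagation after the edit:
  n1: runs — x1 8->0; result -9 (same value as before).
  n2: runs — x1 8->0; result 9.
  n4: runs — n2 17->9; result 9.
  n5: runs — x1 8->0; n2 17->9; result 9.
  n6: runs — x1 8->0; n4 17->9; result 9.
  n7: runs — n5 17->9; n6 17->9; result 9.
  n8: runs — n7 17->9; result -9 (same value as before).
  n9: runs — n7 17->9; result -9 (same value as before).
  n11: runs — n2 17->9; result -9 (same value as before).
  n12: runs — n4 17->9; n5 17->9; result 81.
  n13: runs — n12 289->81; result -81.
  n15: runs — n13 -289->-81; result -90.
  n16: runs — n15 -298->-90; result -90.
  n19: runs — n16 -298->-90; n12 289->81; result 81.
  n20: runs — n19 289->81; result -9 (same value as before).
  n21: runs — n19 289->81; result 72.
  n22: runs — n21 280->72; n2 17->9; result 9.
  n23: runs — n22 17->9; result -9 (same value as before).

New value of n23: -9.
Computations that run: n1, n2, n4, n5, n6, n7, n8, n9, n11, n12, n13, n15, n16, n19, n20, n21, n22, n23 — 18 in total.
Values that change: x1, n2, n4, n5, n6, n7, n12, n13, n15, n16, n19, n21, n22.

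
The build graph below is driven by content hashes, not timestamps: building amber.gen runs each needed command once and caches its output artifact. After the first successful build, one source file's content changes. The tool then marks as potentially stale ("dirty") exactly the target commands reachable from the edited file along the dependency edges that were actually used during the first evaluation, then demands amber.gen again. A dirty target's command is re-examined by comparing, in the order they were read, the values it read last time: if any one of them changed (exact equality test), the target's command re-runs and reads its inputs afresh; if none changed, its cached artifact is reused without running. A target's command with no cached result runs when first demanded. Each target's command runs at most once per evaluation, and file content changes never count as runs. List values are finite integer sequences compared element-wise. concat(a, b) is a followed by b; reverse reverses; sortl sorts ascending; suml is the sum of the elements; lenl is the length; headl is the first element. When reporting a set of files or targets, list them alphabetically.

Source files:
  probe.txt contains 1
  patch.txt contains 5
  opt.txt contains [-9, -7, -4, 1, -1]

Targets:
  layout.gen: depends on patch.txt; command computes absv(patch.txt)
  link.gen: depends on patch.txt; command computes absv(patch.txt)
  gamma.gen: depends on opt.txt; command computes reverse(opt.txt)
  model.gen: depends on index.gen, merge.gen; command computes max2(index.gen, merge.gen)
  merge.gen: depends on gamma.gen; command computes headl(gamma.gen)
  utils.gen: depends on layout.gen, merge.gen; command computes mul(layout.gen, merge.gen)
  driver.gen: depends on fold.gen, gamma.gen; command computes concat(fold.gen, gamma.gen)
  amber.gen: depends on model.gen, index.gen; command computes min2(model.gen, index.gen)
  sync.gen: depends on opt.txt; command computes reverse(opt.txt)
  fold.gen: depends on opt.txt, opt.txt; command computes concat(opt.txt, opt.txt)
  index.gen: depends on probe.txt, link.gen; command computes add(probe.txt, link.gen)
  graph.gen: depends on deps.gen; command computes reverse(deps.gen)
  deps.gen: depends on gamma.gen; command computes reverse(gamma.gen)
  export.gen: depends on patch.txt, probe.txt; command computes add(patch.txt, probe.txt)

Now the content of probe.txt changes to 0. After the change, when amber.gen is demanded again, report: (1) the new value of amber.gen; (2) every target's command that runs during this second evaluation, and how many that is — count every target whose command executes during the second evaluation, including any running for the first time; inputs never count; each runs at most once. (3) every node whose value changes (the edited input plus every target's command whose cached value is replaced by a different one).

Initial pass — values computed on the first demand:
  gamma.gen = reverse([-9, -7, -4, 1, -1]) = [-1, 1, -4, -7, -9]
  link.gen = absv(5) = 5
  index.gen = add(1, 5) = 6
  merge.gen = headl([-1, 1, -4, -7, -9]) = -1
  model.gen = max2(6, -1) = 6
  amber.gen = min2(6, 6) = 6

Second demand — change propagation:
  index.gen: re-runs because probe.txt 1->0; new result 5.
  model.gen: re-runs because index.gen 6->5; new result 5.
  amber.gen: re-runs because model.gen 6->5; index.gen 6->5; new result 5.

amber.gen now evaluates to 5.
Run set: amber.gen, index.gen, model.gen (3 run).
Changed values: amber.gen, index.gen, model.gen, probe.txt.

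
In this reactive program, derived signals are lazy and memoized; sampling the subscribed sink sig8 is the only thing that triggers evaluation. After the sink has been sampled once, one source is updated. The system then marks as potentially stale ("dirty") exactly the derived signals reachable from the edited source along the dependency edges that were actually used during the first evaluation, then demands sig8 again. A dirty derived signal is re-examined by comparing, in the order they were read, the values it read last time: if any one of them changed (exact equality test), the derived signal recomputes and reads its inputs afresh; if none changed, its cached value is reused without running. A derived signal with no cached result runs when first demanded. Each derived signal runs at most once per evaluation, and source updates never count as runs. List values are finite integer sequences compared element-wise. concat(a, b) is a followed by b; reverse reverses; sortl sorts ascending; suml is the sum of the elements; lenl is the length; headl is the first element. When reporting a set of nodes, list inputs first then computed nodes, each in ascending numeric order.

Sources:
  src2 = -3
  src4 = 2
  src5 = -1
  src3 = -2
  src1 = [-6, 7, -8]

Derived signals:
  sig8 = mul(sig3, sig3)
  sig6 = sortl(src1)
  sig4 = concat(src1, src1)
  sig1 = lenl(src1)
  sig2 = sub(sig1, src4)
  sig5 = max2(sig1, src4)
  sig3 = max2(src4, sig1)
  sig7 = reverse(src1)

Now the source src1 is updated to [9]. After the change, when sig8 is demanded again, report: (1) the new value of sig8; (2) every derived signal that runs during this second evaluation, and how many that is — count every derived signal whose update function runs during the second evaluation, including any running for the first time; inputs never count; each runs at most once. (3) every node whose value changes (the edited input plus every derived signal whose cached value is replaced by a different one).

Demanding sig8 again yields 4.
3 derived signals run: sig1, sig3, sig8.
The nodes whose values change: src1, sig1, sig3, sig8.

First demand of the output computes:
  sig1 = lenl([-6, 7, -8]) = 3
  sig3 = max2(2, 3) = 3
  sig8 = mul(3, 3) = 9

After the edit, cleaning proceeds:
  sig1: a read changed (src1 [-6, 7, -8]->[9]) — executes, giving 1.
  sig3: a read changed (sig1 3->1) — executes, giving 2.
  sig8: a read changed (sig3 3->2; sig3 3->2) — executes, giving 4.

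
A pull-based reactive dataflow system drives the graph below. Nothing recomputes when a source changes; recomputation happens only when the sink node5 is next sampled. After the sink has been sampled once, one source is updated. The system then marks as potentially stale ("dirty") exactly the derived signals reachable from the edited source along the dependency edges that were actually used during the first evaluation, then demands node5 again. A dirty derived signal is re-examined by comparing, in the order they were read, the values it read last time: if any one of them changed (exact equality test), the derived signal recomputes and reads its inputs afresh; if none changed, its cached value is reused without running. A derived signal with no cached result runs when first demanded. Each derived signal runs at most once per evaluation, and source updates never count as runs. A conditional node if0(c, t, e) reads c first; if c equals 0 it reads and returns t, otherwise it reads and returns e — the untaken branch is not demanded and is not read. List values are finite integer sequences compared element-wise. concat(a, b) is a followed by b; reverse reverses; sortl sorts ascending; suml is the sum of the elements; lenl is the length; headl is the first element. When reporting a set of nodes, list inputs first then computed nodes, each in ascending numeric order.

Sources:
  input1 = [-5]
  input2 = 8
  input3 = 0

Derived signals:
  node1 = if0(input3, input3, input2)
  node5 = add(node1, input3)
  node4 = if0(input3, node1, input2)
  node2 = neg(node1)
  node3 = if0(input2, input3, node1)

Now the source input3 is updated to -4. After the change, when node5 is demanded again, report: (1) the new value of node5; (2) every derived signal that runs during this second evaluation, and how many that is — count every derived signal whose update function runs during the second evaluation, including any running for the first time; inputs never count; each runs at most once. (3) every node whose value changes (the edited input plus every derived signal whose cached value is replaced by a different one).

First evaluation (everything demanded from the output):
  node1 = if0(input3=0 -> then branch input3) = 0
  node5 = add(0, 0) = 0

Propagation after the edit:
  node1: runs — input3 0->-4; input3 0->-4; result 8.
  node5: runs — node1 0->8; input3 0->-4; result 4.

New value of node5: 4.
Derived signals that run: node1, node5 — 2 in total.
Values that change: input3, node1, node5.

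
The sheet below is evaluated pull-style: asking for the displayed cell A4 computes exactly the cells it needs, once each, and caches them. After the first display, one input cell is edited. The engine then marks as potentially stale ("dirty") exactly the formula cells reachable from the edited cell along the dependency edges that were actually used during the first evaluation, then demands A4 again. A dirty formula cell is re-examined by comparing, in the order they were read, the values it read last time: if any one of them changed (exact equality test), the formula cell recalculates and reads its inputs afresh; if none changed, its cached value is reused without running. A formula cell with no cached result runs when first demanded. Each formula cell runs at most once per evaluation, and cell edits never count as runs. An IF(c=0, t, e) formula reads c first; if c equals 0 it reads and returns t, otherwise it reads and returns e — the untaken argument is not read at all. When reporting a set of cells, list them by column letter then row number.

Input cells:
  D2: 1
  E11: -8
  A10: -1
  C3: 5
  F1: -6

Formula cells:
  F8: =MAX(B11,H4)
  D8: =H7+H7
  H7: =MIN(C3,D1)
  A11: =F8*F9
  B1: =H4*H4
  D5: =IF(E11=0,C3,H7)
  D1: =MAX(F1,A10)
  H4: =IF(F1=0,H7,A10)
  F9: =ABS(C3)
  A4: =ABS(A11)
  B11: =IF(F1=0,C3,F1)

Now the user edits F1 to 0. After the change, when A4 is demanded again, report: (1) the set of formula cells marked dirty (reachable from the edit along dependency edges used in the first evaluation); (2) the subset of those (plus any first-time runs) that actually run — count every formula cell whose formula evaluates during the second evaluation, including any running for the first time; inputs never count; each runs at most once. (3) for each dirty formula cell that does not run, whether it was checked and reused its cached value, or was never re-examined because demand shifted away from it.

First demand of the output computes:
  B11 = IF(F1=0: F1=-6 -> else branch F1) = -6
  F9 = ABS(5) = 5
  H4 = IF(F1=0: F1=-6 -> else branch A10) = -1
  F8 = MAX(-6, -1) = -1
  A11 = -1 * 5 = -5
  A4 = ABS(-5) = 5

After the edit, cleaning proceeds:
  B11: a read changed (F1 -6->0; F1 -6->0) — executes, giving 5.
  D1: had never run; runs now, result 0.
  H7: had never run; runs now, result 0.
  H4: a read changed (F1 -6->0) — executes, giving 0.
  F8: a read changed (B11 -6->5; H4 -1->0) — executes, giving 5.
  A11: a read changed (F8 -1->5) — executes, giving 25.
  A4: a read changed (A11 -5->25) — executes, giving 25.

Note the branch switch — D1, H7 had no cache and run now for the first time.

The edit dirties: A4, A11, B11, F8, H4.
7 formula cells run: A4, A11, B11, D1, F8, H4, H7.
No dirty formula cell escaped a run.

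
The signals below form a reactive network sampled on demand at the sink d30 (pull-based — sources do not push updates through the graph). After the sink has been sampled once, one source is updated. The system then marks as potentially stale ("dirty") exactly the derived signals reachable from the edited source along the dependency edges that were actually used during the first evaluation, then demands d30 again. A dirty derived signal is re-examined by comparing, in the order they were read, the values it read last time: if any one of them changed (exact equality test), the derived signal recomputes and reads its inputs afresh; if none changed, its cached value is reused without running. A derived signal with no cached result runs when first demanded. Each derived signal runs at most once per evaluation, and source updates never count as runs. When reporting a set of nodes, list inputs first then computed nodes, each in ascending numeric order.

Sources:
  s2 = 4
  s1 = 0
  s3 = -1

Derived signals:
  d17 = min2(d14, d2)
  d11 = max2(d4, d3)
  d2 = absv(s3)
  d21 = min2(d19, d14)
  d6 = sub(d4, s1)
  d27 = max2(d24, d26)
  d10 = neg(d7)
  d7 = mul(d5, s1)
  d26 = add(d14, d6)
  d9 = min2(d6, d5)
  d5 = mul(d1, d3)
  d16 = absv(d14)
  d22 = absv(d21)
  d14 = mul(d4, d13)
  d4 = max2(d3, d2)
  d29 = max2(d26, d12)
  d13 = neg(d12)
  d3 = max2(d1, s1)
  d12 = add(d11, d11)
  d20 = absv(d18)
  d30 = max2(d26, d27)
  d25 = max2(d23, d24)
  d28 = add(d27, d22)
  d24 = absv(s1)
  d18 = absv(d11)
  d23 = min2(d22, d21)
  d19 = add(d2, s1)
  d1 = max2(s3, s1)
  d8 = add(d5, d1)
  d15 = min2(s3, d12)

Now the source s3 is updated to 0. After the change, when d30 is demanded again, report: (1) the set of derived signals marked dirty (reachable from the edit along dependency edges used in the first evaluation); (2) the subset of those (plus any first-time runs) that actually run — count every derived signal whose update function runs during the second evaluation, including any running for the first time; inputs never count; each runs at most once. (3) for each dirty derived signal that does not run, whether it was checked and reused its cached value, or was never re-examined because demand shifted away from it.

Dirty set: d1, d2, d3, d4, d6, d11, d12, d13, d14, d26, d27, d30.
Run set: d1, d2, d4, d6, d11, d12, d13, d14, d26, d27, d30 (11 run).
Re-examined without running (cache reused): d3.
The important point: at d3 every value read last time is unchanged, so the dirty flag clears without a run.

Initial pass — values computed on the first demand:
  d1 = max2(-1, 0) = 0
  d2 = absv(-1) = 1
  d3 = max2(0, 0) = 0
  d4 = max2(0, 1) = 1
  d6 = sub(1, 0) = 1
  d11 = max2(1, 0) = 1
  d12 = add(1, 1) = 2
  d13 = neg(2) = -2
  d14 = mul(1, -2) = -2
  d24 = absv(0) = 0
  d26 = add(-2, 1) = -1
  d27 = max2(0, -1) = 0
  d30 = max2(-1, 0) = 0

Second demand — change propagation:
  d1: re-runs because s3 -1->0; new result 0 (unchanged).
  d2: re-runs because s3 -1->0; new result 0.
  d3: re-examined; everything it read last time is the same (d1 unchanged, s1 unchanged) — cache 0 kept, no run.
  d4: re-runs because d2 1->0; new result 0.
  d6: re-runs because d4 1->0; new result 0.
  d11: re-runs because d4 1->0; new result 0.
  d12: re-runs because d11 1->0; d11 1->0; new result 0.
  d13: re-runs because d12 2->0; new result 0.
  d14: re-runs because d4 1->0; d13 -2->0; new result 0.
  d26: re-runs because d14 -2->0; d6 1->0; new result 0.
  d27: re-runs because d26 -1->0; new result 0 (unchanged).
  d30: re-runs because d26 -1->0; new result 0 (unchanged).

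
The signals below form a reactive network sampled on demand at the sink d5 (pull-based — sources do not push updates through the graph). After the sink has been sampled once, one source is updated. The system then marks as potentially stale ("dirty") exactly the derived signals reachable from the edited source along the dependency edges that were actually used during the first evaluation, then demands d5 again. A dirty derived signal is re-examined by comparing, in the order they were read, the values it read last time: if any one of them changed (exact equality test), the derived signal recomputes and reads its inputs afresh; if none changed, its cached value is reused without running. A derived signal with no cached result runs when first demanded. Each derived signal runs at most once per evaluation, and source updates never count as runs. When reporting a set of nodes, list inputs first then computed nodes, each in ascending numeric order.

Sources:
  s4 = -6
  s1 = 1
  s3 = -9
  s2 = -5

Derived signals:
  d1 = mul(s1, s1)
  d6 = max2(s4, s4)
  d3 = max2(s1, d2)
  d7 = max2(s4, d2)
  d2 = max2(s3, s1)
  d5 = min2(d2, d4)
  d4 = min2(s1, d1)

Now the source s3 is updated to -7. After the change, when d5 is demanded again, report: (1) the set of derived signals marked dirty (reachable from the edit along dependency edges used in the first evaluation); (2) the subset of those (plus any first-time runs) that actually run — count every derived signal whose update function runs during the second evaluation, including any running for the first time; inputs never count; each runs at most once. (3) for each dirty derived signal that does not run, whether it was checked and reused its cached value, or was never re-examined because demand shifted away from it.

Initial pass — values computed on the first demand:
  d1 = mul(1, 1) = 1
  d2 = max2(-9, 1) = 1
  d4 = min2(1, 1) = 1
  d5 = min2(1, 1) = 1

Second demand — change propagation:
  d2: re-runs because s3 -9->-7; new result 1 (unchanged).
  d5: re-examined; everything it read last time is the same (d2 unchanged, d4 unchanged) — cache 1 kept, no run.

The important point: d2 recomputes to an identical value, and the output ends up unchanged.

Dirty set: d2, d5.
Run set: d2 (1 run).
Re-examined without running (cache reused): d5.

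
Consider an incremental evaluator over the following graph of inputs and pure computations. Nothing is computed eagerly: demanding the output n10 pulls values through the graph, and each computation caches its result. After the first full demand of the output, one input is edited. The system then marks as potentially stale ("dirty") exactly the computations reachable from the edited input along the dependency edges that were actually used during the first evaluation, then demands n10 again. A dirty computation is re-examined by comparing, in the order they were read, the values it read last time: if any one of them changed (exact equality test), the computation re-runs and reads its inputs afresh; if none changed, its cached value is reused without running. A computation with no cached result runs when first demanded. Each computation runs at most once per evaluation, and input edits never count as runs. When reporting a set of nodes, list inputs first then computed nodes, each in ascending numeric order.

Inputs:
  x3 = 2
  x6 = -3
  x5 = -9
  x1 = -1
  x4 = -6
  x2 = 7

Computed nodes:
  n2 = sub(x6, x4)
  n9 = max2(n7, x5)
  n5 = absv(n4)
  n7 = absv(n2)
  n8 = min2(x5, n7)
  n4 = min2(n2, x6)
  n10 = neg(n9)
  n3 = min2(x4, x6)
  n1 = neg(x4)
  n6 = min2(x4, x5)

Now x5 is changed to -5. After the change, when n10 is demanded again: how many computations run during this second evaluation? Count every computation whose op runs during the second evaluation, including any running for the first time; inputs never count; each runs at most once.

Run set: n9 (1 run).
The important point: n9 recomputes to an identical value, and the output ends up unchanged.

Initial pass — values computed on the first demand:
  n2 = sub(-3, -6) = 3
  n7 = absv(3) = 3
  n9 = max2(3, -9) = 3
  n10 = neg(3) = -3

Second demand — change propagation:
  n9: re-runs because x5 -9->-5; new result 3 (unchanged).
  n10: re-examined; everything it read last time is the same (n9 unchanged) — cache -3 kept, no run.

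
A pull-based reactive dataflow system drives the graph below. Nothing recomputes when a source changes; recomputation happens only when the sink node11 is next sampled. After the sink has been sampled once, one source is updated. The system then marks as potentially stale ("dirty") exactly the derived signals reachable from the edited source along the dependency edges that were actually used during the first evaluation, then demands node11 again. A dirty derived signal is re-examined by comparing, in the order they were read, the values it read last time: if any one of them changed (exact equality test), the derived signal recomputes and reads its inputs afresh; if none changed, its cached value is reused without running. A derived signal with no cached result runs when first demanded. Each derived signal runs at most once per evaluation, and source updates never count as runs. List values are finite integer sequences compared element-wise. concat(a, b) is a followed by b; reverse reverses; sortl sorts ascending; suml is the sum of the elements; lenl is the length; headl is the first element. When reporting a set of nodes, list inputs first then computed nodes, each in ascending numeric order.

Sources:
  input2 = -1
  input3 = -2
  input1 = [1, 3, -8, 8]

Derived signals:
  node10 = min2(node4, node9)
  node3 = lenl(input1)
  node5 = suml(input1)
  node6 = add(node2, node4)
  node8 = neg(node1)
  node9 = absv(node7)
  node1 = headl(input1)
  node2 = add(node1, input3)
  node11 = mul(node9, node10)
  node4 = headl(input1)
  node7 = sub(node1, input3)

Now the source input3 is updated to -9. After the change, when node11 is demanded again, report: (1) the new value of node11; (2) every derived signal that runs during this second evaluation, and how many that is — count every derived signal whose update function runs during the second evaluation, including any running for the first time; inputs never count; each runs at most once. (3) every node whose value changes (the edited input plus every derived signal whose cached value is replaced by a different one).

New value of node11: 10.
Derived signals that run: node7, node9, node10, node11 — 4 in total.
Values that change: input3, node7, node9, node11.

First evaluation (everything demanded from the output):
  node1 = headl([1, 3, -8, 8]) = 1
  node4 = headl([1, 3, -8, 8]) = 1
  node7 = sub(1, -2) = 3
  node9 = absv(3) = 3
  node10 = min2(1, 3) = 1
  node11 = mul(3, 1) = 3

Propagation after the edit:
  node7: runs — input3 -2->-9; result 10.
  node9: runs — node7 3->10; result 10.
  node10: runs — node9 3->10; result 1 (same value as before).
  node11: runs — node9 3->10; result 10.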